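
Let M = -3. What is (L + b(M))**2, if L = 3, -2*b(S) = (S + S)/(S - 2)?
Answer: 144/25 ≈ 5.7600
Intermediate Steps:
b(S) = -S/(-2 + S) (b(S) = -(S + S)/(2*(S - 2)) = -2*S/(2*(-2 + S)) = -S/(-2 + S))
(L + b(M))**2 = (3 - 1*(-3)/(-2 - 3))**2 = (3 - 1*(-3)/(-5))**2 = (3 - 1*(-3)*(-1/5))**2 = (3 - 3/5)**2 = (12/5)**2 = 144/25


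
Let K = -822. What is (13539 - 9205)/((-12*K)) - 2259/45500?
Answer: 10932139/28050750 ≈ 0.38973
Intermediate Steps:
(13539 - 9205)/((-12*K)) - 2259/45500 = (13539 - 9205)/((-12*(-822))) - 2259/45500 = 4334/9864 - 2259*1/45500 = 4334*(1/9864) - 2259/45500 = 2167/4932 - 2259/45500 = 10932139/28050750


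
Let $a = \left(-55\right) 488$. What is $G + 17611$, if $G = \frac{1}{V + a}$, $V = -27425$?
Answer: $\frac{955660914}{54265} \approx 17611.0$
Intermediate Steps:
$a = -26840$
$G = - \frac{1}{54265}$ ($G = \frac{1}{-27425 - 26840} = \frac{1}{-54265} = - \frac{1}{54265} \approx -1.8428 \cdot 10^{-5}$)
$G + 17611 = - \frac{1}{54265} + 17611 = \frac{955660914}{54265}$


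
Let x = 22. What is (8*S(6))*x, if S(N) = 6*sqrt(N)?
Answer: 1056*sqrt(6) ≈ 2586.7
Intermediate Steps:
(8*S(6))*x = (8*(6*sqrt(6)))*22 = (48*sqrt(6))*22 = 1056*sqrt(6)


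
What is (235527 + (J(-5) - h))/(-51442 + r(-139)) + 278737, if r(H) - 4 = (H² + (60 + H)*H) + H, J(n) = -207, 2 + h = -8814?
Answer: 5929885539/21275 ≈ 2.7873e+5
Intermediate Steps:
h = -8816 (h = -2 - 8814 = -8816)
r(H) = 4 + H + H² + H*(60 + H) (r(H) = 4 + ((H² + (60 + H)*H) + H) = 4 + ((H² + H*(60 + H)) + H) = 4 + (H + H² + H*(60 + H)) = 4 + H + H² + H*(60 + H))
(235527 + (J(-5) - h))/(-51442 + r(-139)) + 278737 = (235527 + (-207 - 1*(-8816)))/(-51442 + (4 + 2*(-139)² + 61*(-139))) + 278737 = (235527 + (-207 + 8816))/(-51442 + (4 + 2*19321 - 8479)) + 278737 = (235527 + 8609)/(-51442 + (4 + 38642 - 8479)) + 278737 = 244136/(-51442 + 30167) + 278737 = 244136/(-21275) + 278737 = 244136*(-1/21275) + 278737 = -244136/21275 + 278737 = 5929885539/21275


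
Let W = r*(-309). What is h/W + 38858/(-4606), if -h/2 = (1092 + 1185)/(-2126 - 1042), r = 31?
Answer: -2977819225/352966992 ≈ -8.4365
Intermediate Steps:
h = 23/16 (h = -2*(1092 + 1185)/(-2126 - 1042) = -4554/(-3168) = -4554*(-1)/3168 = -2*(-23/32) = 23/16 ≈ 1.4375)
W = -9579 (W = 31*(-309) = -9579)
h/W + 38858/(-4606) = (23/16)/(-9579) + 38858/(-4606) = (23/16)*(-1/9579) + 38858*(-1/4606) = -23/153264 - 19429/2303 = -2977819225/352966992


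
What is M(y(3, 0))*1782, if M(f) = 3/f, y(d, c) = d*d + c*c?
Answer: 594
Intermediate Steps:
y(d, c) = c² + d² (y(d, c) = d² + c² = c² + d²)
M(y(3, 0))*1782 = (3/(0² + 3²))*1782 = (3/(0 + 9))*1782 = (3/9)*1782 = (3*(⅑))*1782 = (⅓)*1782 = 594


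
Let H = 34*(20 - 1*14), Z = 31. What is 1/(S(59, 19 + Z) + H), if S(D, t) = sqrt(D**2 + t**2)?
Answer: 204/35635 - sqrt(5981)/35635 ≈ 0.0035545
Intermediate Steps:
H = 204 (H = 34*(20 - 14) = 34*6 = 204)
1/(S(59, 19 + Z) + H) = 1/(sqrt(59**2 + (19 + 31)**2) + 204) = 1/(sqrt(3481 + 50**2) + 204) = 1/(sqrt(3481 + 2500) + 204) = 1/(sqrt(5981) + 204) = 1/(204 + sqrt(5981))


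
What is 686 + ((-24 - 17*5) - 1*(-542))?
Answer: 1119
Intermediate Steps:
686 + ((-24 - 17*5) - 1*(-542)) = 686 + ((-24 - 85) + 542) = 686 + (-109 + 542) = 686 + 433 = 1119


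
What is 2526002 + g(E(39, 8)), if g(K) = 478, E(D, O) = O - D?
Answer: 2526480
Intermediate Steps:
2526002 + g(E(39, 8)) = 2526002 + 478 = 2526480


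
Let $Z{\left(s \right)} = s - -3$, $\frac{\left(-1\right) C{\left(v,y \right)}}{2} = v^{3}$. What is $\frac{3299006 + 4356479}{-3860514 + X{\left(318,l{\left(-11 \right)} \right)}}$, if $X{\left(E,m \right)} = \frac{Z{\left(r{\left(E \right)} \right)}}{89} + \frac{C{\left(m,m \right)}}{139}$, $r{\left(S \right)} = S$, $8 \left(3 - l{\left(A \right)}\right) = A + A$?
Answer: $- \frac{3030592157920}{1528269053263} \approx -1.983$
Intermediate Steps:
$l{\left(A \right)} = 3 - \frac{A}{4}$ ($l{\left(A \right)} = 3 - \frac{A + A}{8} = 3 - \frac{2 A}{8} = 3 - \frac{A}{4}$)
$C{\left(v,y \right)} = - 2 v^{3}$
$Z{\left(s \right)} = 3 + s$ ($Z{\left(s \right)} = s + 3 = 3 + s$)
$X{\left(E,m \right)} = \frac{3}{89} - \frac{2 m^{3}}{139} + \frac{E}{89}$ ($X{\left(E,m \right)} = \frac{3 + E}{89} + \frac{\left(-2\right) m^{3}}{139} = \left(3 + E\right) \frac{1}{89} + - 2 m^{3} \cdot \frac{1}{139} = \left(\frac{3}{89} + \frac{E}{89}\right) - \frac{2 m^{3}}{139} = \frac{3}{89} - \frac{2 m^{3}}{139} + \frac{E}{89}$)
$\frac{3299006 + 4356479}{-3860514 + X{\left(318,l{\left(-11 \right)} \right)}} = \frac{3299006 + 4356479}{-3860514 + \left(\frac{3}{89} - \frac{2 \left(3 - - \frac{11}{4}\right)^{3}}{139} + \frac{1}{89} \cdot 318\right)} = \frac{7655485}{-3860514 + \left(\frac{3}{89} - \frac{2 \left(3 + \frac{11}{4}\right)^{3}}{139} + \frac{318}{89}\right)} = \frac{7655485}{-3860514 + \left(\frac{3}{89} - \frac{2 \left(\frac{23}{4}\right)^{3}}{139} + \frac{318}{89}\right)} = \frac{7655485}{-3860514 + \left(\frac{3}{89} - \frac{12167}{4448} + \frac{318}{89}\right)} = \frac{7655485}{-3860514 + \frac{344945}{395872}} = \frac{7655485}{- \frac{1528269053263}{395872}} = 7655485 \left(- \frac{395872}{1528269053263}\right) = - \frac{3030592157920}{1528269053263}$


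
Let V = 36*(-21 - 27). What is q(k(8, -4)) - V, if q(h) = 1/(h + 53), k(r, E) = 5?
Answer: 100225/58 ≈ 1728.0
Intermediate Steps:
V = -1728 (V = 36*(-48) = -1728)
q(h) = 1/(53 + h)
q(k(8, -4)) - V = 1/(53 + 5) - 1*(-1728) = 1/58 + 1728 = 100225/58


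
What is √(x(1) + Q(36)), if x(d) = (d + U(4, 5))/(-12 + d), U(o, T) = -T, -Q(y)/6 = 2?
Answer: 8*I*√22/11 ≈ 3.4112*I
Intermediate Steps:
Q(y) = -12 (Q(y) = -6*2 = -12)
x(d) = (-5 + d)/(-12 + d) (x(d) = (d - 1*5)/(-12 + d) = (d - 5)/(-12 + d) = (-5 + d)/(-12 + d))
√(x(1) + Q(36)) = √((-5 + 1)/(-12 + 1) - 12) = √(-4/(-11) - 12) = √(-1/11*(-4) - 12) = √(4/11 - 12) = √(-128/11) = 8*I*√22/11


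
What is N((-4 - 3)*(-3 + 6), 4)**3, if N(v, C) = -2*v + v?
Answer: 9261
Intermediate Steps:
N(v, C) = -v
N((-4 - 3)*(-3 + 6), 4)**3 = (-(-4 - 3)*(-3 + 6))**3 = (-(-7)*3)**3 = (-1*(-21))**3 = 21**3 = 9261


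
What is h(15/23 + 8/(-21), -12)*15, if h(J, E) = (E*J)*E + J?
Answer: 94975/161 ≈ 589.91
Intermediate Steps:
h(J, E) = J + J*E² (h(J, E) = J*E² + J = J + J*E²)
h(15/23 + 8/(-21), -12)*15 = ((15/23 + 8/(-21))*(1 + (-12)²))*15 = ((15*(1/23) + 8*(-1/21))*(1 + 144))*15 = ((15/23 - 8/21)*145)*15 = ((131/483)*145)*15 = (18995/483)*15 = 94975/161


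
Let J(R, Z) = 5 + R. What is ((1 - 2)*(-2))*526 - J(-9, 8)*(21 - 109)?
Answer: 700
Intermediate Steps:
((1 - 2)*(-2))*526 - J(-9, 8)*(21 - 109) = ((1 - 2)*(-2))*526 - (5 - 9)*(21 - 109) = -1*(-2)*526 - (-4)*(-88) = 2*526 - 1*352 = 1052 - 352 = 700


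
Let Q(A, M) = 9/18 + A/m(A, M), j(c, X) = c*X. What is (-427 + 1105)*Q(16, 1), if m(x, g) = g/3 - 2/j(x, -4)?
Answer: 1053273/35 ≈ 30094.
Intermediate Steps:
j(c, X) = X*c
m(x, g) = 1/(2*x) + g/3 (m(x, g) = g/3 - 2*(-1/(4*x)) = g*(1/3) - (-1)/(2*x) = g/3 + 1/(2*x) = 1/(2*x) + g/3)
Q(A, M) = 1/2 + A/(1/(2*A) + M/3) (Q(A, M) = 9/18 + A/(1/(2*A) + M/3) = 9*(1/18) + A/(1/(2*A) + M/3) = 1/2 + A/(1/(2*A) + M/3))
(-427 + 1105)*Q(16, 1) = (-427 + 1105)*((3 + 12*16**2 + 2*16*1)/(2*(3 + 2*16*1))) = 678*((3 + 12*256 + 32)/(2*(3 + 32))) = 678*((1/2)*(3 + 3072 + 32)/35) = 678*((1/2)*(1/35)*3107) = 678*(3107/70) = 1053273/35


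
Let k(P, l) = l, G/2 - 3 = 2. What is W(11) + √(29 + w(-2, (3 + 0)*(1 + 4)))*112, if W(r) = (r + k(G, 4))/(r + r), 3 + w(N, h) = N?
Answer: 15/22 + 224*√6 ≈ 549.37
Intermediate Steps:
G = 10 (G = 6 + 2*2 = 6 + 4 = 10)
w(N, h) = -3 + N
W(r) = (4 + r)/(2*r) (W(r) = (r + 4)/(r + r) = (4 + r)/((2*r)) = (4 + r)*(1/(2*r)) = (4 + r)/(2*r))
W(11) + √(29 + w(-2, (3 + 0)*(1 + 4)))*112 = (½)*(4 + 11)/11 + √(29 + (-3 - 2))*112 = (½)*(1/11)*15 + √(29 - 5)*112 = 15/22 + √24*112 = 15/22 + (2*√6)*112 = 15/22 + 224*√6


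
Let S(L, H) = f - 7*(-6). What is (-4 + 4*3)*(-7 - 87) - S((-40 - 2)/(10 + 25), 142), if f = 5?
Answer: -799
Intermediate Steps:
S(L, H) = 47 (S(L, H) = 5 - 7*(-6) = 5 + 42 = 47)
(-4 + 4*3)*(-7 - 87) - S((-40 - 2)/(10 + 25), 142) = (-4 + 4*3)*(-7 - 87) - 1*47 = (-4 + 12)*(-94) - 47 = 8*(-94) - 47 = -752 - 47 = -799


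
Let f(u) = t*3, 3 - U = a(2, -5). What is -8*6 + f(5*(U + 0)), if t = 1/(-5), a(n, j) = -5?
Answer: -243/5 ≈ -48.600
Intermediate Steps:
U = 8 (U = 3 - 1*(-5) = 3 + 5 = 8)
t = -⅕ ≈ -0.20000
f(u) = -⅗ (f(u) = -⅕*3 = -⅗)
-8*6 + f(5*(U + 0)) = -8*6 - ⅗ = -48 - ⅗ = -243/5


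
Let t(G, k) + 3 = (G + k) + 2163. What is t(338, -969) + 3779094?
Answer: 3780623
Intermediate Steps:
t(G, k) = 2160 + G + k (t(G, k) = -3 + ((G + k) + 2163) = -3 + (2163 + G + k) = 2160 + G + k)
t(338, -969) + 3779094 = (2160 + 338 - 969) + 3779094 = 1529 + 3779094 = 3780623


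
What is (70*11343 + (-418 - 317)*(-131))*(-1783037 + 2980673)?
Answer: 1066249342620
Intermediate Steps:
(70*11343 + (-418 - 317)*(-131))*(-1783037 + 2980673) = (794010 - 735*(-131))*1197636 = (794010 + 96285)*1197636 = 890295*1197636 = 1066249342620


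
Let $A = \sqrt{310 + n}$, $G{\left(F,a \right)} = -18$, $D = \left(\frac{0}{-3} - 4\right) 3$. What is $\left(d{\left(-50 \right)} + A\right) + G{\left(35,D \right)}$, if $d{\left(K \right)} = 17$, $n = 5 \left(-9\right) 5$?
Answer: $-1 + \sqrt{85} \approx 8.2195$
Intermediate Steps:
$n = -225$ ($n = \left(-45\right) 5 = -225$)
$D = -12$ ($D = \left(0 \left(- \frac{1}{3}\right) - 4\right) 3 = \left(0 - 4\right) 3 = \left(-4\right) 3 = -12$)
$A = \sqrt{85}$ ($A = \sqrt{310 - 225} = \sqrt{85} \approx 9.2195$)
$\left(d{\left(-50 \right)} + A\right) + G{\left(35,D \right)} = \left(17 + \sqrt{85}\right) - 18 = -1 + \sqrt{85}$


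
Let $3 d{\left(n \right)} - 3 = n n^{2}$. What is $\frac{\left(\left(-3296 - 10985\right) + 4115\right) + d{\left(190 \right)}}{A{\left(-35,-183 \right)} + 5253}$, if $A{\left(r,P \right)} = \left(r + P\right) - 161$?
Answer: $\frac{6828505}{14622} \approx 467.0$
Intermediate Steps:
$A{\left(r,P \right)} = -161 + P + r$ ($A{\left(r,P \right)} = \left(P + r\right) - 161 = -161 + P + r$)
$d{\left(n \right)} = 1 + \frac{n^{3}}{3}$ ($d{\left(n \right)} = 1 + \frac{n n^{2}}{3} = 1 + \frac{n^{3}}{3}$)
$\frac{\left(\left(-3296 - 10985\right) + 4115\right) + d{\left(190 \right)}}{A{\left(-35,-183 \right)} + 5253} = \frac{\left(\left(-3296 - 10985\right) + 4115\right) + \left(1 + \frac{190^{3}}{3}\right)}{\left(-161 - 183 - 35\right) + 5253} = \frac{\left(-14281 + 4115\right) + \left(1 + \frac{1}{3} \cdot 6859000\right)}{-379 + 5253} = \frac{-10166 + \left(1 + \frac{6859000}{3}\right)}{4874} = \left(-10166 + \frac{6859003}{3}\right) \frac{1}{4874} = \frac{6828505}{3} \cdot \frac{1}{4874} = \frac{6828505}{14622}$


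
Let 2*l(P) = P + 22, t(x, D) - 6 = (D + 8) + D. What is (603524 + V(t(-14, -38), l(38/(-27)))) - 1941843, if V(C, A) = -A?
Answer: -36134891/27 ≈ -1.3383e+6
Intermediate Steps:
t(x, D) = 14 + 2*D (t(x, D) = 6 + ((D + 8) + D) = 6 + ((8 + D) + D) = 6 + (8 + 2*D) = 14 + 2*D)
l(P) = 11 + P/2 (l(P) = (P + 22)/2 = (22 + P)/2 = 11 + P/2)
(603524 + V(t(-14, -38), l(38/(-27)))) - 1941843 = (603524 - (11 + (38/(-27))/2)) - 1941843 = (603524 - (11 + (38*(-1/27))/2)) - 1941843 = (603524 - (11 + (½)*(-38/27))) - 1941843 = (603524 - (11 - 19/27)) - 1941843 = (603524 - 1*278/27) - 1941843 = (603524 - 278/27) - 1941843 = 16294870/27 - 1941843 = -36134891/27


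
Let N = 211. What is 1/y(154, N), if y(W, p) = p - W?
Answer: 1/57 ≈ 0.017544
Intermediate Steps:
1/y(154, N) = 1/(211 - 1*154) = 1/(211 - 154) = 1/57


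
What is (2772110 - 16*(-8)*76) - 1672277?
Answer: 1109561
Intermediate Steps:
(2772110 - 16*(-8)*76) - 1672277 = (2772110 + 128*76) - 1672277 = (2772110 + 9728) - 1672277 = 2781838 - 1672277 = 1109561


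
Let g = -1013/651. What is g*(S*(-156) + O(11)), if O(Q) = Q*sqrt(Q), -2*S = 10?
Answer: -263380/217 - 11143*sqrt(11)/651 ≈ -1270.5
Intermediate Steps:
S = -5 (S = -1/2*10 = -5)
g = -1013/651 (g = -1013*1/651 = -1013/651 ≈ -1.5561)
O(Q) = Q**(3/2)
g*(S*(-156) + O(11)) = -1013*(-5*(-156) + 11**(3/2))/651 = -1013*(780 + 11*sqrt(11))/651 = -263380/217 - 11143*sqrt(11)/651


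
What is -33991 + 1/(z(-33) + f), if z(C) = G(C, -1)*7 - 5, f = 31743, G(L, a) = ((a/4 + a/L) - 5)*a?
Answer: -142566377717/4194239 ≈ -33991.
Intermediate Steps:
G(L, a) = a*(-5 + a/4 + a/L) (G(L, a) = ((a*(¼) + a/L) - 5)*a = ((a/4 + a/L) - 5)*a = (-5 + a/4 + a/L)*a = a*(-5 + a/4 + a/L))
z(C) = -5 - 7*(-4 - 21*C)/(4*C) (z(C) = ((¼)*(-1)*(4*(-1) + C*(-20 - 1))/C)*7 - 5 = ((¼)*(-1)*(-4 + C*(-21))/C)*7 - 5 = ((¼)*(-1)*(-4 - 21*C)/C)*7 - 5 = -(-4 - 21*C)/(4*C)*7 - 5 = -7*(-4 - 21*C)/(4*C) - 5 = -5 - 7*(-4 - 21*C)/(4*C))
-33991 + 1/(z(-33) + f) = -33991 + 1/((127/4 + 7/(-33)) + 31743) = -33991 + 1/((127/4 + 7*(-1/33)) + 31743) = -33991 + 1/((127/4 - 7/33) + 31743) = -33991 + 1/(4163/132 + 31743) = -33991 + 1/(4194239/132) = -33991 + 132/4194239 = -142566377717/4194239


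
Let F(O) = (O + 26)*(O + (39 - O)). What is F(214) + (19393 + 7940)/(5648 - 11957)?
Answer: 6558323/701 ≈ 9355.7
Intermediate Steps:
F(O) = 1014 + 39*O (F(O) = (26 + O)*39 = 1014 + 39*O)
F(214) + (19393 + 7940)/(5648 - 11957) = (1014 + 39*214) + (19393 + 7940)/(5648 - 11957) = (1014 + 8346) + 27333/(-6309) = 9360 + 27333*(-1/6309) = 9360 - 3037/701 = 6558323/701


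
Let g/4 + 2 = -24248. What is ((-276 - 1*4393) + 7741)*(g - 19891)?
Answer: -359089152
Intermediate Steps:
g = -97000 (g = -8 + 4*(-24248) = -8 - 96992 = -97000)
((-276 - 1*4393) + 7741)*(g - 19891) = ((-276 - 1*4393) + 7741)*(-97000 - 19891) = ((-276 - 4393) + 7741)*(-116891) = (-4669 + 7741)*(-116891) = 3072*(-116891) = -359089152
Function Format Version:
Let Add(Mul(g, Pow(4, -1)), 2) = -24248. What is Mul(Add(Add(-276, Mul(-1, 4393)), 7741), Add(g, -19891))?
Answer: -359089152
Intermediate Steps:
g = -97000 (g = Add(-8, Mul(4, -24248)) = Add(-8, -96992) = -97000)
Mul(Add(Add(-276, Mul(-1, 4393)), 7741), Add(g, -19891)) = Mul(Add(Add(-276, Mul(-1, 4393)), 7741), Add(-97000, -19891)) = Mul(Add(Add(-276, -4393), 7741), -116891) = Mul(Add(-4669, 7741), -116891) = Mul(3072, -116891) = -359089152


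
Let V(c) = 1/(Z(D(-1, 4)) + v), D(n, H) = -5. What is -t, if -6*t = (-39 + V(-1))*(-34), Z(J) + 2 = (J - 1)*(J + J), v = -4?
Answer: 35785/162 ≈ 220.90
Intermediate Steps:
Z(J) = -2 + 2*J*(-1 + J) (Z(J) = -2 + (J - 1)*(J + J) = -2 + (-1 + J)*(2*J) = -2 + 2*J*(-1 + J))
V(c) = 1/54 (V(c) = 1/((-2 - 2*(-5) + 2*(-5)²) - 4) = 1/((-2 + 10 + 2*25) - 4) = 1/((-2 + 10 + 50) - 4) = 1/(58 - 4) = 1/54)
t = -35785/162 (t = -(-39 + 1/54)*(-34)/6 = -(-2105)*(-34)/324 = -⅙*35785/27 = -35785/162 ≈ -220.90)
-t = -1*(-35785/162) = 35785/162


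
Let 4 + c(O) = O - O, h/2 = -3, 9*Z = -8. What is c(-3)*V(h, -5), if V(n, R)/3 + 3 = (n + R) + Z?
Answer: 536/3 ≈ 178.67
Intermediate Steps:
Z = -8/9 (Z = (⅑)*(-8) = -8/9 ≈ -0.88889)
h = -6 (h = 2*(-3) = -6)
c(O) = -4 (c(O) = -4 + (O - O) = -4 + 0 = -4)
V(n, R) = -35/3 + 3*R + 3*n (V(n, R) = -9 + 3*((n + R) - 8/9) = -9 + 3*((R + n) - 8/9) = -9 + 3*(-8/9 + R + n) = -9 + (-8/3 + 3*R + 3*n) = -35/3 + 3*R + 3*n)
c(-3)*V(h, -5) = -4*(-35/3 + 3*(-5) + 3*(-6)) = -4*(-35/3 - 15 - 18) = -4*(-134/3) = 536/3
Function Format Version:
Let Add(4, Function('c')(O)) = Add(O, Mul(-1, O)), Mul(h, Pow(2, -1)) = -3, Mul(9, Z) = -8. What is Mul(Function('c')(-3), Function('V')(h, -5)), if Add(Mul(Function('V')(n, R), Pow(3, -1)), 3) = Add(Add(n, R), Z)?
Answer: Rational(536, 3) ≈ 178.67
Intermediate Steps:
Z = Rational(-8, 9) (Z = Mul(Rational(1, 9), -8) = Rational(-8, 9) ≈ -0.88889)
h = -6 (h = Mul(2, -3) = -6)
Function('c')(O) = -4 (Function('c')(O) = Add(-4, Add(O, Mul(-1, O))) = Add(-4, 0) = -4)
Function('V')(n, R) = Add(Rational(-35, 3), Mul(3, R), Mul(3, n)) (Function('V')(n, R) = Add(-9, Mul(3, Add(Add(n, R), Rational(-8, 9)))) = Add(-9, Mul(3, Add(Add(R, n), Rational(-8, 9)))) = Add(-9, Mul(3, Add(Rational(-8, 9), R, n))) = Add(-9, Add(Rational(-8, 3), Mul(3, R), Mul(3, n))) = Add(Rational(-35, 3), Mul(3, R), Mul(3, n)))
Mul(Function('c')(-3), Function('V')(h, -5)) = Mul(-4, Add(Rational(-35, 3), Mul(3, -5), Mul(3, -6))) = Mul(-4, Add(Rational(-35, 3), -15, -18)) = Mul(-4, Rational(-134, 3)) = Rational(536, 3)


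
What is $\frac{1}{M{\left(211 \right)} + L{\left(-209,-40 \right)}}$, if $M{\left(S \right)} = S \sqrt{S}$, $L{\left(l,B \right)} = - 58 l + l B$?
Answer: $\frac{20482}{410118393} - \frac{211 \sqrt{211}}{410118393} \approx 4.2468 \cdot 10^{-5}$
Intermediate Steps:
$L{\left(l,B \right)} = - 58 l + B l$
$M{\left(S \right)} = S^{\frac{3}{2}}$
$\frac{1}{M{\left(211 \right)} + L{\left(-209,-40 \right)}} = \frac{1}{211^{\frac{3}{2}} - 209 \left(-58 - 40\right)} = \frac{1}{211 \sqrt{211} - -20482} = \frac{1}{211 \sqrt{211} + 20482} = \frac{1}{20482 + 211 \sqrt{211}}$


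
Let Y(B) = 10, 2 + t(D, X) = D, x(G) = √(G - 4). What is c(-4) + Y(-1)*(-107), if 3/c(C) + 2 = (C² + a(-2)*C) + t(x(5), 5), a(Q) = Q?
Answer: -7489/7 ≈ -1069.9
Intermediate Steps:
x(G) = √(-4 + G)
t(D, X) = -2 + D
c(C) = 3/(-3 + C² - 2*C) (c(C) = 3/(-2 + ((C² - 2*C) + (-2 + √(-4 + 5)))) = 3/(-2 + ((C² - 2*C) + (-2 + √1))) = 3/(-2 + ((C² - 2*C) + (-2 + 1))) = 3/(-2 + ((C² - 2*C) - 1)) = 3/(-2 + (-1 + C² - 2*C)) = 3/(-3 + C² - 2*C))
c(-4) + Y(-1)*(-107) = 3/(-3 + (-4)² - 2*(-4)) + 10*(-107) = 3/(-3 + 16 + 8) - 1070 = 3/21 - 1070 = 3*(1/21) - 1070 = ⅐ - 1070 = -7489/7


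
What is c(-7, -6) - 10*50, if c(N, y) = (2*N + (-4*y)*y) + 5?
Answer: -653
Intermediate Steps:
c(N, y) = 5 - 4*y² + 2*N (c(N, y) = (2*N - 4*y²) + 5 = (-4*y² + 2*N) + 5 = 5 - 4*y² + 2*N)
c(-7, -6) - 10*50 = (5 - 4*(-6)² + 2*(-7)) - 10*50 = (5 - 4*36 - 14) - 500 = (5 - 144 - 14) - 500 = -153 - 500 = -653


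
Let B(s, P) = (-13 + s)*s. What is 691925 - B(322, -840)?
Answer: 592427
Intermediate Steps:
B(s, P) = s*(-13 + s)
691925 - B(322, -840) = 691925 - 322*(-13 + 322) = 691925 - 322*309 = 691925 - 1*99498 = 691925 - 99498 = 592427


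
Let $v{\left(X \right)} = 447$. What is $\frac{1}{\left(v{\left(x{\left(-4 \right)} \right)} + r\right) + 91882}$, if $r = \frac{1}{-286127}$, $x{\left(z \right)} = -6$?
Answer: $\frac{286127}{26417819782} \approx 1.0831 \cdot 10^{-5}$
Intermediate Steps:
$r = - \frac{1}{286127} \approx -3.495 \cdot 10^{-6}$
$\frac{1}{\left(v{\left(x{\left(-4 \right)} \right)} + r\right) + 91882} = \frac{1}{\left(447 - \frac{1}{286127}\right) + 91882} = \frac{1}{\frac{127898768}{286127} + 91882} = \frac{1}{\frac{26417819782}{286127}} = \frac{286127}{26417819782}$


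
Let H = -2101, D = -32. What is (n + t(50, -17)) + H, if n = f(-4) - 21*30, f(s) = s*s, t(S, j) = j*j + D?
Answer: -2458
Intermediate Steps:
t(S, j) = -32 + j² (t(S, j) = j*j - 32 = j² - 32 = -32 + j²)
f(s) = s²
n = -614 (n = (-4)² - 21*30 = 16 - 630 = -614)
(n + t(50, -17)) + H = (-614 + (-32 + (-17)²)) - 2101 = (-614 + (-32 + 289)) - 2101 = (-614 + 257) - 2101 = -357 - 2101 = -2458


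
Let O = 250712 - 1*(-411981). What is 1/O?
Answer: 1/662693 ≈ 1.5090e-6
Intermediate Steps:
O = 662693 (O = 250712 + 411981 = 662693)
1/O = 1/662693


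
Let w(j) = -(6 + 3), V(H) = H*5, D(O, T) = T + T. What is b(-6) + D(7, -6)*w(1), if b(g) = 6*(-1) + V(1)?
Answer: 107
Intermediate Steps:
D(O, T) = 2*T
V(H) = 5*H
w(j) = -9 (w(j) = -1*9 = -9)
b(g) = -1 (b(g) = 6*(-1) + 5*1 = -6 + 5 = -1)
b(-6) + D(7, -6)*w(1) = -1 + (2*(-6))*(-9) = -1 - 12*(-9) = -1 + 108 = 107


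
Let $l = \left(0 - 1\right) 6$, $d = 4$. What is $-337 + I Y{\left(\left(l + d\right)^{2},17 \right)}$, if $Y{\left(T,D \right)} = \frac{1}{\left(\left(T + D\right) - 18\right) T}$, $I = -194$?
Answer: $- \frac{2119}{6} \approx -353.17$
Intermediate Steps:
$l = -6$ ($l = \left(-1\right) 6 = -6$)
$Y{\left(T,D \right)} = \frac{1}{T \left(-18 + D + T\right)}$ ($Y{\left(T,D \right)} = \frac{1}{\left(\left(D + T\right) - 18\right) T} = \frac{1}{\left(-18 + D + T\right) T} = \frac{1}{T \left(-18 + D + T\right)}$)
$-337 + I Y{\left(\left(l + d\right)^{2},17 \right)} = -337 - 194 \frac{1}{\left(-6 + 4\right)^{2} \left(-18 + 17 + \left(-6 + 4\right)^{2}\right)} = -337 - 194 \frac{1}{\left(-2\right)^{2} \left(-18 + 17 + \left(-2\right)^{2}\right)} = -337 - 194 \frac{1}{4 \left(-18 + 17 + 4\right)} = -337 - 194 \frac{1}{4 \cdot 3} = -337 - 194 \cdot \frac{1}{4} \cdot \frac{1}{3} = -337 - \frac{97}{6} = - \frac{2119}{6}$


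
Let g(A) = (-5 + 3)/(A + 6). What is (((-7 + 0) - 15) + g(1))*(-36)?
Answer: 5616/7 ≈ 802.29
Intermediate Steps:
g(A) = -2/(6 + A)
(((-7 + 0) - 15) + g(1))*(-36) = (((-7 + 0) - 15) - 2/(6 + 1))*(-36) = ((-7 - 15) - 2/7)*(-36) = (-22 - 2*⅐)*(-36) = (-22 - 2/7)*(-36) = -156/7*(-36) = 5616/7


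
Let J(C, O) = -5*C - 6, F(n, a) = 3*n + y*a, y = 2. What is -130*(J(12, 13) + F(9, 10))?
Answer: 2470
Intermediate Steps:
F(n, a) = 2*a + 3*n (F(n, a) = 3*n + 2*a = 2*a + 3*n)
J(C, O) = -6 - 5*C
-130*(J(12, 13) + F(9, 10)) = -130*((-6 - 5*12) + (2*10 + 3*9)) = -130*((-6 - 60) + (20 + 27)) = -130*(-66 + 47) = -130*(-19) = 2470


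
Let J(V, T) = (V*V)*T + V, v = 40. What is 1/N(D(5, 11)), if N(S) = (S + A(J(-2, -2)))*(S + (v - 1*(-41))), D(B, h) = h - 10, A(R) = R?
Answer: -1/738 ≈ -0.0013550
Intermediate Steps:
J(V, T) = V + T*V**2 (J(V, T) = V**2*T + V = T*V**2 + V = V + T*V**2)
D(B, h) = -10 + h
N(S) = (-10 + S)*(81 + S) (N(S) = (S - 2*(1 - 2*(-2)))*(S + (40 - 1*(-41))) = (S - 2*(1 + 4))*(S + (40 + 41)) = (S - 2*5)*(S + 81) = (S - 10)*(81 + S) = (-10 + S)*(81 + S))
1/N(D(5, 11)) = 1/(-810 + (-10 + 11)**2 + 71*(-10 + 11)) = 1/(-810 + 1**2 + 71*1) = 1/(-810 + 1 + 71) = 1/(-738) = -1/738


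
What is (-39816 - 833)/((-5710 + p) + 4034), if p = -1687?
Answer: 40649/3363 ≈ 12.087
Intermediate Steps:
(-39816 - 833)/((-5710 + p) + 4034) = (-39816 - 833)/((-5710 - 1687) + 4034) = -40649/(-7397 + 4034) = -40649/(-3363) = -40649*(-1/3363) = 40649/3363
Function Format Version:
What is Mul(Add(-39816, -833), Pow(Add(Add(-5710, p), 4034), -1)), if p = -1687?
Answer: Rational(40649, 3363) ≈ 12.087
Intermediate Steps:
Mul(Add(-39816, -833), Pow(Add(Add(-5710, p), 4034), -1)) = Mul(Add(-39816, -833), Pow(Add(Add(-5710, -1687), 4034), -1)) = Mul(-40649, Pow(Add(-7397, 4034), -1)) = Mul(-40649, Pow(-3363, -1)) = Mul(-40649, Rational(-1, 3363)) = Rational(40649, 3363)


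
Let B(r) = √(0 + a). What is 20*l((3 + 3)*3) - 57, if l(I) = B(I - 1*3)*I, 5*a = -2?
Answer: -57 + 72*I*√10 ≈ -57.0 + 227.68*I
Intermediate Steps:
a = -⅖ (a = (⅕)*(-2) = -⅖ ≈ -0.40000)
B(r) = I*√10/5 (B(r) = √(0 - ⅖) = √(-⅖) = I*√10/5)
l(I) = I*I*√10/5 (l(I) = (I*√10/5)*I = I*I*√10/5)
20*l((3 + 3)*3) - 57 = 20*(I*((3 + 3)*3)*√10/5) - 57 = 20*(I*(6*3)*√10/5) - 57 = 20*((⅕)*I*18*√10) - 57 = 20*(18*I*√10/5) - 57 = 72*I*√10 - 57 = -57 + 72*I*√10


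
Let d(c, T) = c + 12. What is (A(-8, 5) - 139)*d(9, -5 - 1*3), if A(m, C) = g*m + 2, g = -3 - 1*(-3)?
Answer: -2877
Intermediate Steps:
g = 0 (g = -3 + 3 = 0)
A(m, C) = 2 (A(m, C) = 0*m + 2 = 0 + 2 = 2)
d(c, T) = 12 + c
(A(-8, 5) - 139)*d(9, -5 - 1*3) = (2 - 139)*(12 + 9) = -137*21 = -2877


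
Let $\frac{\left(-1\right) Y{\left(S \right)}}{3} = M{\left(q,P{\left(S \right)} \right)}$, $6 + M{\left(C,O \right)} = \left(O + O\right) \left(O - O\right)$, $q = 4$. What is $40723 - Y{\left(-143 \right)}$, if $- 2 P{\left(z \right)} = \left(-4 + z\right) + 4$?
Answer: $40705$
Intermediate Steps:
$P{\left(z \right)} = - \frac{z}{2}$ ($P{\left(z \right)} = - \frac{\left(-4 + z\right) + 4}{2} = - \frac{z}{2}$)
$M{\left(C,O \right)} = -6$ ($M{\left(C,O \right)} = -6 + \left(O + O\right) \left(O - O\right) = -6 + 2 O 0 = -6 + 0 = -6$)
$Y{\left(S \right)} = 18$ ($Y{\left(S \right)} = \left(-3\right) \left(-6\right) = 18$)
$40723 - Y{\left(-143 \right)} = 40723 - 18 = 40705$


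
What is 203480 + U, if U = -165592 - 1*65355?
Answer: -27467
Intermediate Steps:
U = -230947 (U = -165592 - 65355 = -230947)
203480 + U = 203480 - 230947 = -27467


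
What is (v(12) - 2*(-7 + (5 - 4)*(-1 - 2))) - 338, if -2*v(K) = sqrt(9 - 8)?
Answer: -637/2 ≈ -318.50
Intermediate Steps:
v(K) = -1/2 (v(K) = -sqrt(9 - 8)/2 = -sqrt(1)/2 = -1/2*1 = -1/2)
(v(12) - 2*(-7 + (5 - 4)*(-1 - 2))) - 338 = (-1/2 - 2*(-7 + (5 - 4)*(-1 - 2))) - 338 = (-1/2 - 2*(-7 + 1*(-3))) - 338 = (-1/2 - 2*(-7 - 3)) - 338 = (-1/2 - 2*(-10)) - 338 = (-1/2 + 20) - 338 = 39/2 - 338 = -637/2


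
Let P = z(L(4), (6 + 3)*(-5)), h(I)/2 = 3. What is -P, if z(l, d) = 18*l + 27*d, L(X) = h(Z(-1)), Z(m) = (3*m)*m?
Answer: 1107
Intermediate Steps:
Z(m) = 3*m²
h(I) = 6 (h(I) = 2*3 = 6)
L(X) = 6
P = -1107 (P = 18*6 + 27*((6 + 3)*(-5)) = 108 + 27*(9*(-5)) = 108 + 27*(-45) = 108 - 1215 = -1107)
-P = -1*(-1107) = 1107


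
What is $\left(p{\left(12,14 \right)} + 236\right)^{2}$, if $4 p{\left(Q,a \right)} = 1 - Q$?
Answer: $\frac{870489}{16} \approx 54406.0$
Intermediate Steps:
$p{\left(Q,a \right)} = \frac{1}{4} - \frac{Q}{4}$ ($p{\left(Q,a \right)} = \frac{1 - Q}{4} = \frac{1}{4} - \frac{Q}{4}$)
$\left(p{\left(12,14 \right)} + 236\right)^{2} = \left(\left(\frac{1}{4} - 3\right) + 236\right)^{2} = \left(- \frac{11}{4} + 236\right)^{2} = \left(\frac{933}{4}\right)^{2} = \frac{870489}{16}$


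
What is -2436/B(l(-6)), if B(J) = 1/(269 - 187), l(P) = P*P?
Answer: -199752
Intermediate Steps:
l(P) = P**2
B(J) = 1/82
-2436/B(l(-6)) = -2436/1/82 = -2436*82 = -199752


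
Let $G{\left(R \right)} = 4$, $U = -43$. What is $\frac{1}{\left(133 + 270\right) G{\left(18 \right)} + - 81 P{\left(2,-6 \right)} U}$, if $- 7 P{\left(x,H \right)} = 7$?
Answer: $- \frac{1}{1871} \approx -0.00053447$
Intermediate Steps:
$P{\left(x,H \right)} = -1$ ($P{\left(x,H \right)} = \left(- \frac{1}{7}\right) 7 = -1$)
$\frac{1}{\left(133 + 270\right) G{\left(18 \right)} + - 81 P{\left(2,-6 \right)} U} = \frac{1}{\left(133 + 270\right) 4 + \left(-81\right) \left(-1\right) \left(-43\right)} = \frac{1}{403 \cdot 4 + 81 \left(-43\right)} = \frac{1}{1612 - 3483} = \frac{1}{-1871} = - \frac{1}{1871}$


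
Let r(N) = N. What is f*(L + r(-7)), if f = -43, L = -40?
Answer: 2021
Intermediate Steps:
f*(L + r(-7)) = -43*(-40 - 7) = -43*(-47) = 2021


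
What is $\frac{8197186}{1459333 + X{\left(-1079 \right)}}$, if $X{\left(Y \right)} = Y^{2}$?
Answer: $\frac{4098593}{1311787} \approx 3.1244$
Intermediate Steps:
$\frac{8197186}{1459333 + X{\left(-1079 \right)}} = \frac{8197186}{1459333 + \left(-1079\right)^{2}} = \frac{8197186}{1459333 + 1164241} = \frac{8197186}{2623574} = 8197186 \cdot \frac{1}{2623574} = \frac{4098593}{1311787}$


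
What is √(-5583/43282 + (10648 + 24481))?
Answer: √65808021463190/43282 ≈ 187.43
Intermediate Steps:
√(-5583/43282 + (10648 + 24481)) = √(-5583*1/43282 + 35129) = √(-5583/43282 + 35129) = √(1520447795/43282) = √65808021463190/43282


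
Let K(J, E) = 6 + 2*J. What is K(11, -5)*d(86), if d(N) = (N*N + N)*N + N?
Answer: 18019064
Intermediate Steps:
d(N) = N + N*(N + N²) (d(N) = (N² + N)*N + N = (N + N²)*N + N = N*(N + N²) + N = N + N*(N + N²))
K(11, -5)*d(86) = (6 + 2*11)*(86*(1 + 86 + 86²)) = (6 + 22)*(86*(1 + 86 + 7396)) = 28*(86*7483) = 28*643538 = 18019064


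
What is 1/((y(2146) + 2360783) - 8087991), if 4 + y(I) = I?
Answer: -1/5725066 ≈ -1.7467e-7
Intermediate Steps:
y(I) = -4 + I
1/((y(2146) + 2360783) - 8087991) = 1/(((-4 + 2146) + 2360783) - 8087991) = 1/((2142 + 2360783) - 8087991) = 1/(2362925 - 8087991) = 1/(-5725066) = -1/5725066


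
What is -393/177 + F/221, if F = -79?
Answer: -33612/13039 ≈ -2.5778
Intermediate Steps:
-393/177 + F/221 = -393/177 - 79/221 = -393*1/177 - 79*1/221 = -131/59 - 79/221 = -33612/13039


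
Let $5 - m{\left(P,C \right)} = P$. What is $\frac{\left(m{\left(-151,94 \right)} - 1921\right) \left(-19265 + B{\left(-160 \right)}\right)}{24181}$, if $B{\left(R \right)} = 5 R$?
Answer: $\frac{35414725}{24181} \approx 1464.6$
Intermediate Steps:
$m{\left(P,C \right)} = 5 - P$
$\frac{\left(m{\left(-151,94 \right)} - 1921\right) \left(-19265 + B{\left(-160 \right)}\right)}{24181} = \frac{\left(\left(5 - -151\right) - 1921\right) \left(-19265 + 5 \left(-160\right)\right)}{24181} = \left(\left(5 + 151\right) - 1921\right) \left(-19265 - 800\right) \frac{1}{24181} = \left(156 - 1921\right) \left(-20065\right) \frac{1}{24181} = \left(-1765\right) \left(-20065\right) \frac{1}{24181} = 35414725 \cdot \frac{1}{24181} = \frac{35414725}{24181}$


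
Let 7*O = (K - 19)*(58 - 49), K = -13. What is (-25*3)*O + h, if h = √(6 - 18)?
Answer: 21600/7 + 2*I*√3 ≈ 3085.7 + 3.4641*I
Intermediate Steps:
O = -288/7 (O = ((-13 - 19)*(58 - 49))/7 = (-32*9)/7 = (⅐)*(-288) = -288/7 ≈ -41.143)
h = 2*I*√3 (h = √(-12) = 2*I*√3 ≈ 3.4641*I)
(-25*3)*O + h = -25*3*(-288/7) + 2*I*√3 = -75*(-288/7) + 2*I*√3 = 21600/7 + 2*I*√3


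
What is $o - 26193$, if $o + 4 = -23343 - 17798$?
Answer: $-67338$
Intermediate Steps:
$o = -41145$ ($o = -4 - 41141 = -41145$)
$o - 26193 = -41145 - 26193 = -67338$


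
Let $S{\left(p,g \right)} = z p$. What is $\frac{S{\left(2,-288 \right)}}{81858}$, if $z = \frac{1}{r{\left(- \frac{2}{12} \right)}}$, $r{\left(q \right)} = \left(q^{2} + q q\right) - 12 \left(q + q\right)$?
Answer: $\frac{6}{995939} \approx 6.0245 \cdot 10^{-6}$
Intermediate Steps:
$r{\left(q \right)} = - 24 q + 2 q^{2}$ ($r{\left(q \right)} = \left(q^{2} + q^{2}\right) - 12 \cdot 2 q = 2 q^{2} - 24 q = - 24 q + 2 q^{2}$)
$z = \frac{18}{73}$ ($z = \frac{1}{2 \left(- \frac{2}{12}\right) \left(-12 - \frac{2}{12}\right)} = \frac{1}{2 \left(\left(-2\right) \frac{1}{12}\right) \left(-12 - \frac{1}{6}\right)} = \frac{1}{2 \left(- \frac{1}{6}\right) \left(-12 - \frac{1}{6}\right)} = \frac{1}{2 \left(- \frac{1}{6}\right) \left(- \frac{73}{6}\right)} = \frac{1}{\frac{73}{18}} = \frac{18}{73} \approx 0.24658$)
$S{\left(p,g \right)} = \frac{18 p}{73}$
$\frac{S{\left(2,-288 \right)}}{81858} = \frac{\frac{18}{73} \cdot 2}{81858} = \frac{36}{73} \cdot \frac{1}{81858} = \frac{6}{995939}$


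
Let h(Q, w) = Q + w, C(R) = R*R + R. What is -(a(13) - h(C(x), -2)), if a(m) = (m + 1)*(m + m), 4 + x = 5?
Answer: -364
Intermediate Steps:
x = 1 (x = -4 + 5 = 1)
a(m) = 2*m*(1 + m) (a(m) = (1 + m)*(2*m) = 2*m*(1 + m))
C(R) = R + R**2 (C(R) = R**2 + R = R + R**2)
-(a(13) - h(C(x), -2)) = -(2*13*(1 + 13) - (1*(1 + 1) - 2)) = -(2*13*14 - (1*2 - 2)) = -(364 - (2 - 2)) = -(364 - 1*0) = -(364 + 0) = -1*364 = -364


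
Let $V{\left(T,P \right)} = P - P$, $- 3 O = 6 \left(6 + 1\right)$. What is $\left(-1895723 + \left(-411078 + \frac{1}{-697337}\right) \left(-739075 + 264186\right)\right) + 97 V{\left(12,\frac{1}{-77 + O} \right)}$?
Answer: $\frac{136130310954714492}{697337} \approx 1.9521 \cdot 10^{11}$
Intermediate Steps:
$O = -14$ ($O = - \frac{6 \left(6 + 1\right)}{3} = - \frac{6 \cdot 7}{3} = \left(- \frac{1}{3}\right) 42 = -14$)
$V{\left(T,P \right)} = 0$
$\left(-1895723 + \left(-411078 + \frac{1}{-697337}\right) \left(-739075 + 264186\right)\right) + 97 V{\left(12,\frac{1}{-77 + O} \right)} = \left(-1895723 + \left(-411078 + \frac{1}{-697337}\right) \left(-739075 + 264186\right)\right) + 97 \cdot 0 = \left(-1895723 + \left(-411078 - \frac{1}{697337}\right) \left(-474889\right)\right) + 0 = \left(-1895723 - - \frac{136131632912504143}{697337}\right) + 0 = \left(-1895723 + \frac{136131632912504143}{697337}\right) + 0 = \frac{136130310954714492}{697337} + 0 = \frac{136130310954714492}{697337}$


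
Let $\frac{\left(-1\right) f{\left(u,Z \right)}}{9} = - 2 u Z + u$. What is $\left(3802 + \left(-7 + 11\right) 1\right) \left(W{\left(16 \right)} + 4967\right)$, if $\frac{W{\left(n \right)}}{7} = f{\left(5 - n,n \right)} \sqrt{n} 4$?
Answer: $-1289324366$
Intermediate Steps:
$f{\left(u,Z \right)} = - 9 u + 18 Z u$ ($f{\left(u,Z \right)} = - 9 \left(- 2 u Z + u\right) = - 9 \left(- 2 Z u + u\right) = - 9 \left(u - 2 Z u\right) = - 9 u + 18 Z u$)
$W{\left(n \right)} = 252 \sqrt{n} \left(-1 + 2 n\right) \left(5 - n\right)$ ($W{\left(n \right)} = 7 \cdot 9 \left(5 - n\right) \left(-1 + 2 n\right) \sqrt{n} 4 = 7 \cdot 9 \left(-1 + 2 n\right) \left(5 - n\right) \sqrt{n} 4 = 7 \cdot 9 \sqrt{n} \left(-1 + 2 n\right) \left(5 - n\right) 4 = 7 \cdot 36 \sqrt{n} \left(-1 + 2 n\right) \left(5 - n\right) = 252 \sqrt{n} \left(-1 + 2 n\right) \left(5 - n\right)$)
$\left(3802 + \left(-7 + 11\right) 1\right) \left(W{\left(16 \right)} + 4967\right) = \left(3802 + \left(-7 + 11\right) 1\right) \left(- 252 \sqrt{16} \left(-1 + 2 \cdot 16\right) \left(-5 + 16\right) + 4967\right) = \left(3802 + 4 \cdot 1\right) \left(\left(-252\right) 4 \left(-1 + 32\right) 11 + 4967\right) = \left(3802 + 4\right) \left(\left(-252\right) 4 \cdot 31 \cdot 11 + 4967\right) = 3806 \left(-343728 + 4967\right) = 3806 \left(-338761\right) = -1289324366$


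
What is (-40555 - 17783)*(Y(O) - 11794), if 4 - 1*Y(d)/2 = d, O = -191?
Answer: 665286552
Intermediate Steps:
Y(d) = 8 - 2*d
(-40555 - 17783)*(Y(O) - 11794) = (-40555 - 17783)*((8 - 2*(-191)) - 11794) = -58338*((8 + 382) - 11794) = -58338*(390 - 11794) = -58338*(-11404) = 665286552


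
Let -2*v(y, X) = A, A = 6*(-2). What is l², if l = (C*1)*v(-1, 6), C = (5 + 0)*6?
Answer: 32400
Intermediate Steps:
A = -12
v(y, X) = 6 (v(y, X) = -½*(-12) = 6)
C = 30 (C = 5*6 = 30)
l = 180 (l = (30*1)*6 = 30*6 = 180)
l² = 180² = 32400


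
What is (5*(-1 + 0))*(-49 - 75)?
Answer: 620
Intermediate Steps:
(5*(-1 + 0))*(-49 - 75) = (5*(-1))*(-124) = -5*(-124) = 620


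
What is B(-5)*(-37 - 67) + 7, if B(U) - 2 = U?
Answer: 319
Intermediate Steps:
B(U) = 2 + U
B(-5)*(-37 - 67) + 7 = (2 - 5)*(-37 - 67) + 7 = -3*(-104) + 7 = 312 + 7 = 319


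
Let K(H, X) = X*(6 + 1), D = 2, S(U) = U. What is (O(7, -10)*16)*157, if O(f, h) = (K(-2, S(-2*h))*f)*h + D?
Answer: -24612576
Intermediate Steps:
K(H, X) = 7*X (K(H, X) = X*7 = 7*X)
O(f, h) = 2 - 14*f*h² (O(f, h) = ((7*(-2*h))*f)*h + 2 = ((-14*h)*f)*h + 2 = (-14*f*h)*h + 2 = -14*f*h² + 2 = 2 - 14*f*h²)
(O(7, -10)*16)*157 = ((2 - 14*7*(-10)²)*16)*157 = ((2 - 14*7*100)*16)*157 = ((2 - 9800)*16)*157 = -9798*16*157 = -156768*157 = -24612576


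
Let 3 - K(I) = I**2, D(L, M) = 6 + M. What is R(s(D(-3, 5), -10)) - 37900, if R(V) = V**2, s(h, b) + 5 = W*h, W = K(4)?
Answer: -15996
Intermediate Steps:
K(I) = 3 - I**2
W = -13 (W = 3 - 1*4**2 = 3 - 1*16 = 3 - 16 = -13)
s(h, b) = -5 - 13*h
R(s(D(-3, 5), -10)) - 37900 = (-5 - 13*(6 + 5))**2 - 37900 = (-5 - 13*11)**2 - 37900 = (-5 - 143)**2 - 37900 = (-148)**2 - 37900 = 21904 - 37900 = -15996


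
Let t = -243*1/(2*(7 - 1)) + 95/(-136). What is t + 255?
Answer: 31831/136 ≈ 234.05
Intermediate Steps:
t = -2849/136 (t = -243/(2*6) + 95*(-1/136) = -243/12 - 95/136 = -243*1/12 - 95/136 = -81/4 - 95/136 = -2849/136 ≈ -20.949)
t + 255 = -2849/136 + 255 = 31831/136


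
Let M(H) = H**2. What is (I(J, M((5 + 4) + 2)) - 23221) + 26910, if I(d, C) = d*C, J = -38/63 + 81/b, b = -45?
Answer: 1070438/315 ≈ 3398.2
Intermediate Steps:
J = -757/315 (J = -38/63 + 81/(-45) = -38*1/63 + 81*(-1/45) = -38/63 - 9/5 = -757/315 ≈ -2.4032)
I(d, C) = C*d
(I(J, M((5 + 4) + 2)) - 23221) + 26910 = (((5 + 4) + 2)**2*(-757/315) - 23221) + 26910 = ((9 + 2)**2*(-757/315) - 23221) + 26910 = (11**2*(-757/315) - 23221) + 26910 = (121*(-757/315) - 23221) + 26910 = (-91597/315 - 23221) + 26910 = -7406212/315 + 26910 = 1070438/315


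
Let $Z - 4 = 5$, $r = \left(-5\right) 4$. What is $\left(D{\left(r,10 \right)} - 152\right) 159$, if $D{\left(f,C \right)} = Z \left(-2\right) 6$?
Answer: $-41340$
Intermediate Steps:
$r = -20$
$Z = 9$ ($Z = 4 + 5 = 9$)
$D{\left(f,C \right)} = -108$ ($D{\left(f,C \right)} = 9 \left(-2\right) 6 = \left(-18\right) 6 = -108$)
$\left(D{\left(r,10 \right)} - 152\right) 159 = \left(-108 - 152\right) 159 = \left(-260\right) 159 = -41340$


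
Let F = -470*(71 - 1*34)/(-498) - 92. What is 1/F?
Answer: -249/14213 ≈ -0.017519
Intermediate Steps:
F = -14213/249 (F = -470*(71 - 34)*(-1)/498 - 92 = -17390*(-1)/498 - 92 = -470*(-37/498) - 92 = 8695/249 - 92 = -14213/249 ≈ -57.080)
1/F = 1/(-14213/249) = -249/14213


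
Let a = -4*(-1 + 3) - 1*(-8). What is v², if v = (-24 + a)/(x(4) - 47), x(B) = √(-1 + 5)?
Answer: 64/225 ≈ 0.28444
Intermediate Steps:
a = 0 (a = -4*2 + 8 = -8 + 8 = 0)
x(B) = 2 (x(B) = √4 = 2)
v = 8/15 (v = (-24 + 0)/(2 - 47) = -24/(-45) = -24*(-1/45) = 8/15 ≈ 0.53333)
v² = (8/15)² = 64/225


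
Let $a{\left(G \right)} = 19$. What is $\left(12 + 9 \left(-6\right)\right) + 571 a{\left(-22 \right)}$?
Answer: $10807$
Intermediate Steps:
$\left(12 + 9 \left(-6\right)\right) + 571 a{\left(-22 \right)} = \left(12 + 9 \left(-6\right)\right) + 571 \cdot 19 = \left(12 - 54\right) + 10849 = -42 + 10849 = 10807$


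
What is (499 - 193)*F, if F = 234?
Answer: 71604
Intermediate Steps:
(499 - 193)*F = (499 - 193)*234 = 306*234 = 71604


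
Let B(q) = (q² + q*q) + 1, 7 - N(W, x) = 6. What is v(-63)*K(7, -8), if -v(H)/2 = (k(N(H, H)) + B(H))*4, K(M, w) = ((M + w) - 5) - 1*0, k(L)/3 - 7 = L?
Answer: 382224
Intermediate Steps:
N(W, x) = 1 (N(W, x) = 7 - 1*6 = 7 - 6 = 1)
B(q) = 1 + 2*q² (B(q) = (q² + q²) + 1 = 2*q² + 1 = 1 + 2*q²)
k(L) = 21 + 3*L
K(M, w) = -5 + M + w (K(M, w) = (-5 + M + w) + 0 = -5 + M + w)
v(H) = -200 - 16*H² (v(H) = -2*((21 + 3*1) + (1 + 2*H²))*4 = -2*((21 + 3) + (1 + 2*H²))*4 = -2*(24 + (1 + 2*H²))*4 = -2*(25 + 2*H²)*4 = -2*(100 + 8*H²) = -200 - 16*H²)
v(-63)*K(7, -8) = (-200 - 16*(-63)²)*(-5 + 7 - 8) = (-200 - 16*3969)*(-6) = (-200 - 63504)*(-6) = -63704*(-6) = 382224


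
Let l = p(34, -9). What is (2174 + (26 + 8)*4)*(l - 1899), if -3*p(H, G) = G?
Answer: -4379760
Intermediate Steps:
p(H, G) = -G/3
l = 3 (l = -⅓*(-9) = 3)
(2174 + (26 + 8)*4)*(l - 1899) = (2174 + (26 + 8)*4)*(3 - 1899) = (2174 + 34*4)*(-1896) = (2174 + 136)*(-1896) = 2310*(-1896) = -4379760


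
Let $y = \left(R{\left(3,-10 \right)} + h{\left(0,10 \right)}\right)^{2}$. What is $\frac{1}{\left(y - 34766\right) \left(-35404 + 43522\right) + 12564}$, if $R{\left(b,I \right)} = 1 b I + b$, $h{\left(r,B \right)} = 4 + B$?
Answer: $- \frac{1}{280845882} \approx -3.5607 \cdot 10^{-9}$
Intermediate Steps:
$R{\left(b,I \right)} = b + I b$ ($R{\left(b,I \right)} = b I + b = I b + b = b + I b$)
$y = 169$ ($y = \left(3 \left(1 - 10\right) + \left(4 + 10\right)\right)^{2} = \left(3 \left(-9\right) + 14\right)^{2} = \left(-27 + 14\right)^{2} = \left(-13\right)^{2} = 169$)
$\frac{1}{\left(y - 34766\right) \left(-35404 + 43522\right) + 12564} = \frac{1}{\left(169 - 34766\right) \left(-35404 + 43522\right) + 12564} = \frac{1}{\left(-34597\right) 8118 + 12564} = \frac{1}{-280858446 + 12564} = \frac{1}{-280845882} = - \frac{1}{280845882}$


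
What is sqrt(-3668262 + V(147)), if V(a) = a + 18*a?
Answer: I*sqrt(3665469) ≈ 1914.5*I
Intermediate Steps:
V(a) = 19*a
sqrt(-3668262 + V(147)) = sqrt(-3668262 + 19*147) = sqrt(-3668262 + 2793) = sqrt(-3665469) = I*sqrt(3665469)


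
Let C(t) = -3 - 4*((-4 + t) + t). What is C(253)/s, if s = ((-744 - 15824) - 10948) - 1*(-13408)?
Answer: 2011/14108 ≈ 0.14254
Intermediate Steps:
C(t) = 13 - 8*t (C(t) = -3 - 4*(-4 + 2*t) = -3 + (16 - 8*t) = 13 - 8*t)
s = -14108 (s = (-16568 - 10948) + 13408 = -27516 + 13408 = -14108)
C(253)/s = (13 - 8*253)/(-14108) = (13 - 2024)*(-1/14108) = -2011*(-1/14108) = 2011/14108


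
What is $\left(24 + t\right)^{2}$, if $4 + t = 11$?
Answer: $961$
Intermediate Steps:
$t = 7$ ($t = -4 + 11 = 7$)
$\left(24 + t\right)^{2} = \left(24 + 7\right)^{2} = 31^{2} = 961$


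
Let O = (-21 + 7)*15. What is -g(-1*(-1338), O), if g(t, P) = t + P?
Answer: -1128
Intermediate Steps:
O = -210 (O = -14*15 = -210)
g(t, P) = P + t
-g(-1*(-1338), O) = -(-210 - 1*(-1338)) = -(-210 + 1338) = -1*1128 = -1128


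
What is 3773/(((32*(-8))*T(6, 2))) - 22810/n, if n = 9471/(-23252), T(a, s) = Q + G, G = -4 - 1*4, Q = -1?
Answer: 407342307521/7273728 ≈ 56002.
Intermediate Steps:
G = -8 (G = -4 - 4 = -8)
T(a, s) = -9 (T(a, s) = -1 - 8 = -9)
n = -9471/23252 (n = 9471*(-1/23252) = -9471/23252 ≈ -0.40732)
3773/(((32*(-8))*T(6, 2))) - 22810/n = 3773/(((32*(-8))*(-9))) - 22810/(-9471/23252) = 3773/((-256*(-9))) - 22810*(-23252/9471) = 3773/2304 + 530378120/9471 = 407342307521/7273728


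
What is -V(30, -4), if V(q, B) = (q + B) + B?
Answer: -22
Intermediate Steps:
V(q, B) = q + 2*B (V(q, B) = (B + q) + B = q + 2*B)
-V(30, -4) = -(30 + 2*(-4)) = -(30 - 8) = -1*22 = -22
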